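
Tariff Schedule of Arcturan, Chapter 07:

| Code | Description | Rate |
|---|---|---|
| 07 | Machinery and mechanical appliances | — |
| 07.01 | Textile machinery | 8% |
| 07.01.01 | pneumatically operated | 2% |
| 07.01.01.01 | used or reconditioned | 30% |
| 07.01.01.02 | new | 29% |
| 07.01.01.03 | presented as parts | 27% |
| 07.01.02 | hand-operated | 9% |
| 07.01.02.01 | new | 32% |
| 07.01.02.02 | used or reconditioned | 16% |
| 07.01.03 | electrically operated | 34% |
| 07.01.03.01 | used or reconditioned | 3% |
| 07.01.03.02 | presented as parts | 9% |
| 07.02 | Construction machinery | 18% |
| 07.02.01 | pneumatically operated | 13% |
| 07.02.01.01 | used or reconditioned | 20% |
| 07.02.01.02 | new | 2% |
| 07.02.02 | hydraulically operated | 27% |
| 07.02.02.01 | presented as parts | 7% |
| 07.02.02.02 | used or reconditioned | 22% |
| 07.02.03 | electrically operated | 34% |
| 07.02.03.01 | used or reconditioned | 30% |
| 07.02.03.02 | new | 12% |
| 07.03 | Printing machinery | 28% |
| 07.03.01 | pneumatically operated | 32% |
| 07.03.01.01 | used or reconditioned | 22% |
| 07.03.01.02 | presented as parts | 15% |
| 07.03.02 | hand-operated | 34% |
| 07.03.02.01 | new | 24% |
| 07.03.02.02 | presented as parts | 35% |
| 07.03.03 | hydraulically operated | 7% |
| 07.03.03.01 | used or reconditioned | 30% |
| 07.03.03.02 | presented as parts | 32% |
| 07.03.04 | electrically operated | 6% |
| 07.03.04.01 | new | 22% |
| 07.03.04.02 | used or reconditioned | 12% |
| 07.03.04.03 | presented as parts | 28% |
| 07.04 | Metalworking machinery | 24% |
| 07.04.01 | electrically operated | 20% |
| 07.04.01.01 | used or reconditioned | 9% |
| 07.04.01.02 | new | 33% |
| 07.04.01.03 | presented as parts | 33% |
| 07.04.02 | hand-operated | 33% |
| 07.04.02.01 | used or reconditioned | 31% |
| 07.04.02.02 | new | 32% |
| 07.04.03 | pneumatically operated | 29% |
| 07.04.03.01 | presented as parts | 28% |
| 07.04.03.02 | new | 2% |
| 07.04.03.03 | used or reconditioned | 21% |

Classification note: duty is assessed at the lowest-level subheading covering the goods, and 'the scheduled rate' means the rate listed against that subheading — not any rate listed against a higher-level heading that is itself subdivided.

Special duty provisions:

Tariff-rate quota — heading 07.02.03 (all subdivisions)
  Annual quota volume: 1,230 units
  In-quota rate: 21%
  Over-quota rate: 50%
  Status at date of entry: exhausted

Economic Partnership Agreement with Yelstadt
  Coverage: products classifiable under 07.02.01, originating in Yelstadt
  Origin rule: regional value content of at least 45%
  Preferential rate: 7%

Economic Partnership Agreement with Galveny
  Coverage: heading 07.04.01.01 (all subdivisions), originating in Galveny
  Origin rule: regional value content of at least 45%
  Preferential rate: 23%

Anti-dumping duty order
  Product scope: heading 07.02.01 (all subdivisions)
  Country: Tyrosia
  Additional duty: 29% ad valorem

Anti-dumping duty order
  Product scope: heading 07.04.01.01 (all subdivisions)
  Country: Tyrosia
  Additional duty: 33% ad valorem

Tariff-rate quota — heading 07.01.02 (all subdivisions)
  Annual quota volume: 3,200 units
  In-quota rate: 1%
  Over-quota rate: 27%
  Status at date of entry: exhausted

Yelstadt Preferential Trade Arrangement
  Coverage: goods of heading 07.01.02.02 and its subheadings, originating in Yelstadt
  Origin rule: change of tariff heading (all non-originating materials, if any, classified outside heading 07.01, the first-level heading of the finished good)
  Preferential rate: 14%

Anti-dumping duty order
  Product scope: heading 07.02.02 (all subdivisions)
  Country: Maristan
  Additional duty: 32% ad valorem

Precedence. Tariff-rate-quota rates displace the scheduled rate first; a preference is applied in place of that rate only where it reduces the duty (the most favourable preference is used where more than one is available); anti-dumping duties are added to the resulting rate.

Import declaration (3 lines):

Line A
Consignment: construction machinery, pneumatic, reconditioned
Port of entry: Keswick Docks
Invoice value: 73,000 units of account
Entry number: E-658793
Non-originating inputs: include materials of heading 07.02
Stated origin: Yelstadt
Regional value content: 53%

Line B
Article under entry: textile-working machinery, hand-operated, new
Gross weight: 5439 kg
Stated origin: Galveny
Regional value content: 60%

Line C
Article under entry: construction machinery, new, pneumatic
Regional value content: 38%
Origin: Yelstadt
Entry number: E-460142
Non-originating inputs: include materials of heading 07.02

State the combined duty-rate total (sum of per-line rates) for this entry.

Line A: construction → 07.02; pneumatic → 07.02.01; reconditioned → 07.02.01.01. Scheduled 20%. Yelstadt agreement on 07.02.01: RVC ≥ 45% → 7% available; Yelstadt agreement on 07.01.02.02: 07.02.01.01 not covered; preferential 7%. → 7%.
Line B: textile-working → 07.01; hand-operated → 07.01.02; new → 07.01.02.01. Scheduled 32%. quota on 07.01.02 exhausted → over-quota 27%; Galveny agreement on 07.04.01.01: 07.01.02.01 not covered. → 27%.
Line C: construction → 07.02; pneumatic → 07.02.01; new → 07.02.01.02. Scheduled 2%. Yelstadt agreement on 07.02.01: RVC < 45%; Yelstadt agreement on 07.01.02.02: 07.02.01.02 not covered. → 2%.
Sum: 7% + 27% + 2% = 36%.

36%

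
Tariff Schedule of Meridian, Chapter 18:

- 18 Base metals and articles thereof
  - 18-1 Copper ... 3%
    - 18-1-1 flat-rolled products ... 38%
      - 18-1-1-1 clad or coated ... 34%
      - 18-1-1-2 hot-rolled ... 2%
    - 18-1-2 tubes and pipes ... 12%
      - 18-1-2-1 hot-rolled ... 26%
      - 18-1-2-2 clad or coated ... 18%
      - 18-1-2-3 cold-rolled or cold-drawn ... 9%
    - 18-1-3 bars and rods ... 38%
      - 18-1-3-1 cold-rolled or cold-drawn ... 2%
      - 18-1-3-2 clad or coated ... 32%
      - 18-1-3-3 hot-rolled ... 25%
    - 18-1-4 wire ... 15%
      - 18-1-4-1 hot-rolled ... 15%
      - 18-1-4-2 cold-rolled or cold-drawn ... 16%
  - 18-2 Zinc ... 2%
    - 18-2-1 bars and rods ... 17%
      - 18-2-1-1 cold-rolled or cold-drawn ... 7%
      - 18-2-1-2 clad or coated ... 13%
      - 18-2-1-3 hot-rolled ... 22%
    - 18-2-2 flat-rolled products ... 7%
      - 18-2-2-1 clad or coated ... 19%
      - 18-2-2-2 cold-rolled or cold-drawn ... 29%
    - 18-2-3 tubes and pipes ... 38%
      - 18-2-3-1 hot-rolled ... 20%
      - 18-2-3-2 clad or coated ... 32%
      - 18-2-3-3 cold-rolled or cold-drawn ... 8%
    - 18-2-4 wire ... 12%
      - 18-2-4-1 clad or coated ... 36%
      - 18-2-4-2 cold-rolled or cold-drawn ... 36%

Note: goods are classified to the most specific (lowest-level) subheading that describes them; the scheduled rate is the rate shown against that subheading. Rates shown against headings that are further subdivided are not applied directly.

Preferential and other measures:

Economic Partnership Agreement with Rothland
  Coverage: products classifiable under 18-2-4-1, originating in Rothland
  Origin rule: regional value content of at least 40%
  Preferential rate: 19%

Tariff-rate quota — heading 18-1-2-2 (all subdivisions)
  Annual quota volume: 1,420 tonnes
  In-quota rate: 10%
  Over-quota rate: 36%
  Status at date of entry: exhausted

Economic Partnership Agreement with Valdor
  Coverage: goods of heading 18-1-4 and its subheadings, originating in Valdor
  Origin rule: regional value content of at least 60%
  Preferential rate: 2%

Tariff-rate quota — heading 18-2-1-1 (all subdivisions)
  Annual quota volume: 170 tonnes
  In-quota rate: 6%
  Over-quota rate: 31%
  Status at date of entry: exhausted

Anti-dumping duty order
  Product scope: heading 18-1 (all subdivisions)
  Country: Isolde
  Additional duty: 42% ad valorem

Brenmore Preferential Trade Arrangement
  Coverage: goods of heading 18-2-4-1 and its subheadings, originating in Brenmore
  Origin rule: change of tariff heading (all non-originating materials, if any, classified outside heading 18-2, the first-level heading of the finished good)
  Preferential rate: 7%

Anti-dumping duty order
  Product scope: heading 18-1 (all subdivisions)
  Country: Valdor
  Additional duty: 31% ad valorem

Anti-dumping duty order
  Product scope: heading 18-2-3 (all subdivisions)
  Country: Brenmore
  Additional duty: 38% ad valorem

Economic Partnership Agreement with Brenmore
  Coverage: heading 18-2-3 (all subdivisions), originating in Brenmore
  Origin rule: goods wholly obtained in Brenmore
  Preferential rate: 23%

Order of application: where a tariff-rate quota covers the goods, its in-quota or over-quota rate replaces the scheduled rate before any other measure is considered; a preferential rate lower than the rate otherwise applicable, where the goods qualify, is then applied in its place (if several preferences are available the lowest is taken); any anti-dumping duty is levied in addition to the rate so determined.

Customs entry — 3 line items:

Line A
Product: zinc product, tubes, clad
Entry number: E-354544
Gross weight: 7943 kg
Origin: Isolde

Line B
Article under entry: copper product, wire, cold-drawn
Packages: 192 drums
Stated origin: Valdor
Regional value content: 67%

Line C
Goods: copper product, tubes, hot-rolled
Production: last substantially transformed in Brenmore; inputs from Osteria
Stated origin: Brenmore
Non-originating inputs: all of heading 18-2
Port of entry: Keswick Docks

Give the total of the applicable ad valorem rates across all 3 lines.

91%

Line A: zinc → 18-2; tubes → 18-2-3; clad → 18-2-3-2. Scheduled 32%. No special measure applies. → 32%.
Line B: copper → 18-1; wire → 18-1-4; cold-drawn → 18-1-4-2. Scheduled 16%. Valdor agreement on 18-1-4: RVC ≥ 60% → 2% available; preferential 2%; anti-dumping (Valdor, 18-1): +31%; total 2% + 31% = 33%. → 33%.
Line C: copper → 18-1; tubes → 18-1-2; hot-rolled → 18-1-2-1. Scheduled 26%. Brenmore agreement on 18-2-4-1: 18-1-2-1 not covered; Brenmore agreement on 18-2-3: 18-1-2-1 not covered. → 26%.
Sum: 32% + 33% + 26% = 91%.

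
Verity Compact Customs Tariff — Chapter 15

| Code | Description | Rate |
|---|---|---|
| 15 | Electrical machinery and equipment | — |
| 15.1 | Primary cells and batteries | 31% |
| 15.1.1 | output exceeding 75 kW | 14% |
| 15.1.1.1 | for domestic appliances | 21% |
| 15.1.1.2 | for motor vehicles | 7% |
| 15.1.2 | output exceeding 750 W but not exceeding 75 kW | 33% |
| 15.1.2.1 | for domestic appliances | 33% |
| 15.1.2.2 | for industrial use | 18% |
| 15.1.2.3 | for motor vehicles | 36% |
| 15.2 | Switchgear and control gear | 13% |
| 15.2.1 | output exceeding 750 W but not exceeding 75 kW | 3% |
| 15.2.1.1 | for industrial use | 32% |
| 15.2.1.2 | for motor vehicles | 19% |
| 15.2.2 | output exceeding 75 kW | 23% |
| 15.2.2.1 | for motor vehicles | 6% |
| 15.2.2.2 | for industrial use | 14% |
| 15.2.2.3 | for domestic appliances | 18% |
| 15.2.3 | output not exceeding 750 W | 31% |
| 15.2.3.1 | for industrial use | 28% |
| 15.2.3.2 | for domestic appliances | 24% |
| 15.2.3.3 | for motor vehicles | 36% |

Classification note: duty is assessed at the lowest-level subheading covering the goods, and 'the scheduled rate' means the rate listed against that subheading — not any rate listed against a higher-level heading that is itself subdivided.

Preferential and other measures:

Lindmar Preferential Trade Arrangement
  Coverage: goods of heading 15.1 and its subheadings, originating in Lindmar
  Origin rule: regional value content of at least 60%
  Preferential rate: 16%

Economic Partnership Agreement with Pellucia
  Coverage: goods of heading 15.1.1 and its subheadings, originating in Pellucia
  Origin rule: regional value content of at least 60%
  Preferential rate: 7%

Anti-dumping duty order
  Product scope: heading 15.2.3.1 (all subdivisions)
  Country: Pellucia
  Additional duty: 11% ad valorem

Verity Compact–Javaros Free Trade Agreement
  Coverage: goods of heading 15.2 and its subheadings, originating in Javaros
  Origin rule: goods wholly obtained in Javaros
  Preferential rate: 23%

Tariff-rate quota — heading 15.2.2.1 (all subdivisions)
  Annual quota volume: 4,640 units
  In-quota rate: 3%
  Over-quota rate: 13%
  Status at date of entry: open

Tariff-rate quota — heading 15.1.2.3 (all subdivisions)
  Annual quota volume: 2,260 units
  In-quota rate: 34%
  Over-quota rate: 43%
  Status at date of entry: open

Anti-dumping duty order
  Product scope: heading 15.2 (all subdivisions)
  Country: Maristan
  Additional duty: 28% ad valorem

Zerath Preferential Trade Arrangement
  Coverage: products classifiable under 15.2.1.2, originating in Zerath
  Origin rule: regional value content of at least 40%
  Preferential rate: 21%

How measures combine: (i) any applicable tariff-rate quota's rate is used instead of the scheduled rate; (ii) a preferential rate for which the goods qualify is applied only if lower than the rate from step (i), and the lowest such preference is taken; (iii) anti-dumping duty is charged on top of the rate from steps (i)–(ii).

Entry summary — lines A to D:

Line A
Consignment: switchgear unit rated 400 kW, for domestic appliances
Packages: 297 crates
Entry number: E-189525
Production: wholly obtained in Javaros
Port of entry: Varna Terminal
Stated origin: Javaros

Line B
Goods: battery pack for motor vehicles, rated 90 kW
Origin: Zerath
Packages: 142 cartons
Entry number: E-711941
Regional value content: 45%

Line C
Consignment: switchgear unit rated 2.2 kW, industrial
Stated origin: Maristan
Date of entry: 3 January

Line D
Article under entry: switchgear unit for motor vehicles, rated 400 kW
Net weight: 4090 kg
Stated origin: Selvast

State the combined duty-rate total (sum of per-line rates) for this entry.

Line A: switchgear unit → 15.2; rated 400 kW → 15.2.2; for domestic appliances → 15.2.2.3. Scheduled 18%. Javaros agreement on 15.2: wholly obtained → 23% available; preference 23% not lower than 18% → no reduction. → 18%.
Line B: battery pack → 15.1; rated 90 kW → 15.1.1; for motor vehicles → 15.1.1.2. Scheduled 7%. Zerath agreement on 15.2.1.2: 15.1.1.2 not covered. → 7%.
Line C: switchgear unit → 15.2; rated 2.2 kW → 15.2.1; industrial → 15.2.1.1. Scheduled 32%. anti-dumping (Maristan, 15.2): +28%; total 32% + 28% = 60%. → 60%.
Line D: switchgear unit → 15.2; rated 400 kW → 15.2.2; for motor vehicles → 15.2.2.1. Scheduled 6%. quota on 15.2.2.1 open → in-quota 3%. → 3%.
Sum: 18% + 7% + 60% + 3% = 88%.

88%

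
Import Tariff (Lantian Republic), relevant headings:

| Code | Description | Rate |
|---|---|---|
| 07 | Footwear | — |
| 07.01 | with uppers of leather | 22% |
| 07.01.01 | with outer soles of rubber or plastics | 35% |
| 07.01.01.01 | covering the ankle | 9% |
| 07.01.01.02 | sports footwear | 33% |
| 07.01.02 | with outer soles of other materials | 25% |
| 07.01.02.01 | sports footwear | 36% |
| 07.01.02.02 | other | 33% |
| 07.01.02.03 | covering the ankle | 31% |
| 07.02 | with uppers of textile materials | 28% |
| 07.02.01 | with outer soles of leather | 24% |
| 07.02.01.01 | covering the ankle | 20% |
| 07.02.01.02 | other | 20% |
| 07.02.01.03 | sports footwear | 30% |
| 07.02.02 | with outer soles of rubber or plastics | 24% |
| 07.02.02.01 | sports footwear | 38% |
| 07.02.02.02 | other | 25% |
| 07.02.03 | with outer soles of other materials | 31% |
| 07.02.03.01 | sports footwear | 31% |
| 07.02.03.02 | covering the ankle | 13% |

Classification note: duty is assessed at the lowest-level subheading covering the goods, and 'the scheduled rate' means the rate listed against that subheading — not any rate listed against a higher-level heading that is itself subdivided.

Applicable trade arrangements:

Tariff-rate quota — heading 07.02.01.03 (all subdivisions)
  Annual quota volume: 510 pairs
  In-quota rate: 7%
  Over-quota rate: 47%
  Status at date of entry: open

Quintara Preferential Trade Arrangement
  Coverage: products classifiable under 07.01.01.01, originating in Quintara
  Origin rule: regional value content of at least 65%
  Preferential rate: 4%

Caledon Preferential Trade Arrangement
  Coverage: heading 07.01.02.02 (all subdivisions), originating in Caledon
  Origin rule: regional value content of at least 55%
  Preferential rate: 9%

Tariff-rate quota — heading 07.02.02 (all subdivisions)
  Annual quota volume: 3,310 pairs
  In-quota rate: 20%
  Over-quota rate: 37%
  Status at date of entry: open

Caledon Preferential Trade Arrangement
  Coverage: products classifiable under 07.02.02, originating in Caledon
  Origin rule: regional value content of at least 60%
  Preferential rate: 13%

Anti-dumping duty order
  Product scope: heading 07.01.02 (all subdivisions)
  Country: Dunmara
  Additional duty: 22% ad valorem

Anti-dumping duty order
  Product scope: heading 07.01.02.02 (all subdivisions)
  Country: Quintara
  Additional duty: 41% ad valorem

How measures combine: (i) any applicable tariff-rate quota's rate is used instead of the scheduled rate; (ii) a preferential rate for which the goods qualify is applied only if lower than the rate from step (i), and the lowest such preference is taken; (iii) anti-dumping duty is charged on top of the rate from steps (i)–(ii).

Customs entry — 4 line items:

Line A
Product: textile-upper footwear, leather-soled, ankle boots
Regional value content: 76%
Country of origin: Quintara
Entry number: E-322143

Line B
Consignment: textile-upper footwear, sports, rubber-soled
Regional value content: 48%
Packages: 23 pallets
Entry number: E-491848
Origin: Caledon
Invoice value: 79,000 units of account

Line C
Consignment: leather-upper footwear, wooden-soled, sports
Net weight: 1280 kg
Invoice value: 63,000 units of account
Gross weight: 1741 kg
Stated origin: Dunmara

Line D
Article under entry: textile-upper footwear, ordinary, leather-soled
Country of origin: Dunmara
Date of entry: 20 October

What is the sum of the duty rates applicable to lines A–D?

Line A: textile-upper → 07.02; leather-soled → 07.02.01; ankle boots → 07.02.01.01. Scheduled 20%. Quintara agreement on 07.01.01.01: 07.02.01.01 not covered. → 20%.
Line B: textile-upper → 07.02; rubber-soled → 07.02.02; sports → 07.02.02.01. Scheduled 38%. quota on 07.02.02 open → in-quota 20%; Caledon agreement on 07.01.02.02: 07.02.02.01 not covered; Caledon agreement on 07.02.02: RVC < 60%. → 20%.
Line C: leather-upper → 07.01; wooden-soled → 07.01.02; sports → 07.01.02.01. Scheduled 36%. anti-dumping (Dunmara, 07.01.02): +22%; total 36% + 22% = 58%. → 58%.
Line D: textile-upper → 07.02; leather-soled → 07.02.01; ordinary → 07.02.01.02. Scheduled 20%. No special measure applies. → 20%.
Sum: 20% + 20% + 58% + 20% = 118%.

118%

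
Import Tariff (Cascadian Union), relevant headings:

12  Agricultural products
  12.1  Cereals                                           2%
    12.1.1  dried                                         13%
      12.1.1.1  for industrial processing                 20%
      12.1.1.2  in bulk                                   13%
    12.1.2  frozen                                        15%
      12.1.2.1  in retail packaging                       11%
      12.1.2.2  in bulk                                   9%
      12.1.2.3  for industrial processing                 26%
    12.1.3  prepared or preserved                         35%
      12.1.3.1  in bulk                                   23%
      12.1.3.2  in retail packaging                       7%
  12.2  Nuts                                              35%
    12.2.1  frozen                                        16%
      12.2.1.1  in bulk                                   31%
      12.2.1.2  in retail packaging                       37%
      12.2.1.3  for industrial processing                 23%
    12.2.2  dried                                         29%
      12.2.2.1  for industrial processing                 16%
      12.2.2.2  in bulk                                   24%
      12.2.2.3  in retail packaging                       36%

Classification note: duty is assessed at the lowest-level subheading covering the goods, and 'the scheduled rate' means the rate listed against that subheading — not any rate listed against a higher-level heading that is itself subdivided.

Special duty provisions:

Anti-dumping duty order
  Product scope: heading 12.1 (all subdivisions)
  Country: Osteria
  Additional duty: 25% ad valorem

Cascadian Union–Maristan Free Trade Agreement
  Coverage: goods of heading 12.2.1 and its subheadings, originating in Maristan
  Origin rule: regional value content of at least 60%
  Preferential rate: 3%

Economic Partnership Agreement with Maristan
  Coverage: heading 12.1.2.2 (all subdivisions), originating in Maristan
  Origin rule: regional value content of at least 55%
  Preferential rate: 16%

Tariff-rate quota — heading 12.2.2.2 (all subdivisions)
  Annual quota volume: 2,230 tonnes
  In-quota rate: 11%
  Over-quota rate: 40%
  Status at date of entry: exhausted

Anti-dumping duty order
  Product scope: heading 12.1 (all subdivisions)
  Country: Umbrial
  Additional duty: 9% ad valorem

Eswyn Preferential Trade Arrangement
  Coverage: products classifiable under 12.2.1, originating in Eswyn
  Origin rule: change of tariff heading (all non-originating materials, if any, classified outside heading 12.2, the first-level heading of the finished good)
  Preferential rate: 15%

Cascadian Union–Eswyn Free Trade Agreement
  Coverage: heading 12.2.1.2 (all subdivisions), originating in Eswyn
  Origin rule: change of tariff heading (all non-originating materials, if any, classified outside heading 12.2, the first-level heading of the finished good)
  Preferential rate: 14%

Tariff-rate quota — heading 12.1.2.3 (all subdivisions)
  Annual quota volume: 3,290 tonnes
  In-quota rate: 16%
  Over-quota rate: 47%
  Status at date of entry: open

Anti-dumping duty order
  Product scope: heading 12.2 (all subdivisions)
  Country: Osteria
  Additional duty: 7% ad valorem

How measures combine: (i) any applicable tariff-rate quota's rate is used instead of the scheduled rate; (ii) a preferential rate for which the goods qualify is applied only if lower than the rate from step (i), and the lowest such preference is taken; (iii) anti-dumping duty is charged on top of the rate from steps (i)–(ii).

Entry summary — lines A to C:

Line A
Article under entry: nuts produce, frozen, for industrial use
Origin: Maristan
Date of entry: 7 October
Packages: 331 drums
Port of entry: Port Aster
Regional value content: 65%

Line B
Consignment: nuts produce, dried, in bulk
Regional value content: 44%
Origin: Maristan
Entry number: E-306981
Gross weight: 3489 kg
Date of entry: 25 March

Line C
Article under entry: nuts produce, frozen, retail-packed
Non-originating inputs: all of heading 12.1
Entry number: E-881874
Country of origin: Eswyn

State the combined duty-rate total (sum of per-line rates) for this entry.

Line A: nuts → 12.2; frozen → 12.2.1; for industrial use → 12.2.1.3. Scheduled 23%. Maristan agreement on 12.2.1: RVC ≥ 60% → 3% available; Maristan agreement on 12.1.2.2: 12.2.1.3 not covered; preferential 3%. → 3%.
Line B: nuts → 12.2; dried → 12.2.2; in bulk → 12.2.2.2. Scheduled 24%. quota on 12.2.2.2 exhausted → over-quota 40%; Maristan agreement on 12.2.1: 12.2.2.2 not covered; Maristan agreement on 12.1.2.2: 12.2.2.2 not covered. → 40%.
Line C: nuts → 12.2; frozen → 12.2.1; retail-packed → 12.2.1.2. Scheduled 37%. Eswyn agreement on 12.2.1: CTH met → 15% available; Eswyn agreement on 12.2.1.2: CTH met → 14% available; preferential 14%. → 14%.
Sum: 3% + 40% + 14% = 57%.

57%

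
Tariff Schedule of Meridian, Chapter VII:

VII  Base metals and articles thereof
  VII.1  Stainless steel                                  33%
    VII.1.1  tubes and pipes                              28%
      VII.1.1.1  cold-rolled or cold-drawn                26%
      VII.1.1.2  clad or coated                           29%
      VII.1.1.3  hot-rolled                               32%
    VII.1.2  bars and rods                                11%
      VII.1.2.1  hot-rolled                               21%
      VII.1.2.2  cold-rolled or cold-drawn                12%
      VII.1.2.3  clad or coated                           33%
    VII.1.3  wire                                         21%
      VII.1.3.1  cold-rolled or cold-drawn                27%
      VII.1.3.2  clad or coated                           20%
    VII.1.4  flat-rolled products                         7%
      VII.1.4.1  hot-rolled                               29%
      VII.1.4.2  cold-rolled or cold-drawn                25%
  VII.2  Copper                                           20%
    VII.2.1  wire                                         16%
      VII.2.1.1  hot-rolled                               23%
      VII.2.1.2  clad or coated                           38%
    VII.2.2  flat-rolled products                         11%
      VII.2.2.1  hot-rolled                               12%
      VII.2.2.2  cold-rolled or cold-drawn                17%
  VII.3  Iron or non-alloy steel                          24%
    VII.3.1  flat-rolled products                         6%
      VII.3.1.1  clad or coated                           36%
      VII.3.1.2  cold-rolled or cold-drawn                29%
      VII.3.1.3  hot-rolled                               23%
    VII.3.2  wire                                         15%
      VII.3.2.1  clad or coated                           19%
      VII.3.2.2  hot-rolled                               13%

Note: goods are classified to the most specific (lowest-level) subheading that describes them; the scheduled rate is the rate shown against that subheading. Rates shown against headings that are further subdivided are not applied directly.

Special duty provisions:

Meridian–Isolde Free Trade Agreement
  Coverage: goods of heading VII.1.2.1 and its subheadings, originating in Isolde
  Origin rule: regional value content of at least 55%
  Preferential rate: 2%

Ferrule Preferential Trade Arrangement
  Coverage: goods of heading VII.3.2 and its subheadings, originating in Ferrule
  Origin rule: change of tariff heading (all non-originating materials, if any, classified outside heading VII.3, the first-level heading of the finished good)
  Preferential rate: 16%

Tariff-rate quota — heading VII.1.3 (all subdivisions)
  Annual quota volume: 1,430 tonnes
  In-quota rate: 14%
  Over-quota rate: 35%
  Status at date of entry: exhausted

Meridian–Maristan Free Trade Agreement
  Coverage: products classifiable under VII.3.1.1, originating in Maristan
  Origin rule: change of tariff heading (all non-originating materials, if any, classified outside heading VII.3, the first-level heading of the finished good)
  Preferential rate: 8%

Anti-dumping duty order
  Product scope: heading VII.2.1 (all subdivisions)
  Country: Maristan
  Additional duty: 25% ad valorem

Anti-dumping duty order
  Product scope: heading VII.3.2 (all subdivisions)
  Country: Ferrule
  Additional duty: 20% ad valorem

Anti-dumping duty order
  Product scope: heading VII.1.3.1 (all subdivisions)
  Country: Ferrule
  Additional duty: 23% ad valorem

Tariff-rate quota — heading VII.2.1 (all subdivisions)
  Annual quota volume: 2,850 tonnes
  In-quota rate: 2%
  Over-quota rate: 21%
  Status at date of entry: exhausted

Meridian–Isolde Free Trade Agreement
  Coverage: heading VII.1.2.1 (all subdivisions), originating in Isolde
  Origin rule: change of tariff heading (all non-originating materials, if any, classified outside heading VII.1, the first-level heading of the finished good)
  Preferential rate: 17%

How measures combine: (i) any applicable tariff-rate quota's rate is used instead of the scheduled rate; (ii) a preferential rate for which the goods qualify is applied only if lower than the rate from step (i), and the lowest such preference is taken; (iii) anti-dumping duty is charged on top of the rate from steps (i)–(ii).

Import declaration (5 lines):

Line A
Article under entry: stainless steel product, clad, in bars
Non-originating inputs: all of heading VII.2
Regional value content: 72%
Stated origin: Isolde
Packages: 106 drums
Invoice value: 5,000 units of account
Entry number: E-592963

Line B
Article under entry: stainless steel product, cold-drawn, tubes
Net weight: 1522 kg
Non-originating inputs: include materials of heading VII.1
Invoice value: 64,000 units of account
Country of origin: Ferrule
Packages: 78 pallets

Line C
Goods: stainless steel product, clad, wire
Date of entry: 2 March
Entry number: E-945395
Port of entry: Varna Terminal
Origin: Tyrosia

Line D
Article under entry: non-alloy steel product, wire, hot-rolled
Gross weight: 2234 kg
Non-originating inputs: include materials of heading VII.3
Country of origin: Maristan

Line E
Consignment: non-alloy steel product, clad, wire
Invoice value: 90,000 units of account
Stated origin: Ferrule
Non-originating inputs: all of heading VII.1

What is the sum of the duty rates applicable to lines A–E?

143%

Line A: stainless steel → VII.1; in bars → VII.1.2; clad → VII.1.2.3. Scheduled 33%. Isolde agreement on VII.1.2.1: VII.1.2.3 not covered; Isolde agreement on VII.1.2.1: VII.1.2.3 not covered. → 33%.
Line B: stainless steel → VII.1; tubes → VII.1.1; cold-drawn → VII.1.1.1. Scheduled 26%. Ferrule agreement on VII.3.2: VII.1.1.1 not covered. → 26%.
Line C: stainless steel → VII.1; wire → VII.1.3; clad → VII.1.3.2. Scheduled 20%. quota on VII.1.3 exhausted → over-quota 35%. → 35%.
Line D: non-alloy steel → VII.3; wire → VII.3.2; hot-rolled → VII.3.2.2. Scheduled 13%. Maristan agreement on VII.3.1.1: VII.3.2.2 not covered. → 13%.
Line E: non-alloy steel → VII.3; wire → VII.3.2; clad → VII.3.2.1. Scheduled 19%. Ferrule agreement on VII.3.2: CTH met → 16% available; preferential 16%; anti-dumping (Ferrule, VII.3.2): +20%; total 16% + 20% = 36%. → 36%.
Sum: 33% + 26% + 35% + 13% + 36% = 143%.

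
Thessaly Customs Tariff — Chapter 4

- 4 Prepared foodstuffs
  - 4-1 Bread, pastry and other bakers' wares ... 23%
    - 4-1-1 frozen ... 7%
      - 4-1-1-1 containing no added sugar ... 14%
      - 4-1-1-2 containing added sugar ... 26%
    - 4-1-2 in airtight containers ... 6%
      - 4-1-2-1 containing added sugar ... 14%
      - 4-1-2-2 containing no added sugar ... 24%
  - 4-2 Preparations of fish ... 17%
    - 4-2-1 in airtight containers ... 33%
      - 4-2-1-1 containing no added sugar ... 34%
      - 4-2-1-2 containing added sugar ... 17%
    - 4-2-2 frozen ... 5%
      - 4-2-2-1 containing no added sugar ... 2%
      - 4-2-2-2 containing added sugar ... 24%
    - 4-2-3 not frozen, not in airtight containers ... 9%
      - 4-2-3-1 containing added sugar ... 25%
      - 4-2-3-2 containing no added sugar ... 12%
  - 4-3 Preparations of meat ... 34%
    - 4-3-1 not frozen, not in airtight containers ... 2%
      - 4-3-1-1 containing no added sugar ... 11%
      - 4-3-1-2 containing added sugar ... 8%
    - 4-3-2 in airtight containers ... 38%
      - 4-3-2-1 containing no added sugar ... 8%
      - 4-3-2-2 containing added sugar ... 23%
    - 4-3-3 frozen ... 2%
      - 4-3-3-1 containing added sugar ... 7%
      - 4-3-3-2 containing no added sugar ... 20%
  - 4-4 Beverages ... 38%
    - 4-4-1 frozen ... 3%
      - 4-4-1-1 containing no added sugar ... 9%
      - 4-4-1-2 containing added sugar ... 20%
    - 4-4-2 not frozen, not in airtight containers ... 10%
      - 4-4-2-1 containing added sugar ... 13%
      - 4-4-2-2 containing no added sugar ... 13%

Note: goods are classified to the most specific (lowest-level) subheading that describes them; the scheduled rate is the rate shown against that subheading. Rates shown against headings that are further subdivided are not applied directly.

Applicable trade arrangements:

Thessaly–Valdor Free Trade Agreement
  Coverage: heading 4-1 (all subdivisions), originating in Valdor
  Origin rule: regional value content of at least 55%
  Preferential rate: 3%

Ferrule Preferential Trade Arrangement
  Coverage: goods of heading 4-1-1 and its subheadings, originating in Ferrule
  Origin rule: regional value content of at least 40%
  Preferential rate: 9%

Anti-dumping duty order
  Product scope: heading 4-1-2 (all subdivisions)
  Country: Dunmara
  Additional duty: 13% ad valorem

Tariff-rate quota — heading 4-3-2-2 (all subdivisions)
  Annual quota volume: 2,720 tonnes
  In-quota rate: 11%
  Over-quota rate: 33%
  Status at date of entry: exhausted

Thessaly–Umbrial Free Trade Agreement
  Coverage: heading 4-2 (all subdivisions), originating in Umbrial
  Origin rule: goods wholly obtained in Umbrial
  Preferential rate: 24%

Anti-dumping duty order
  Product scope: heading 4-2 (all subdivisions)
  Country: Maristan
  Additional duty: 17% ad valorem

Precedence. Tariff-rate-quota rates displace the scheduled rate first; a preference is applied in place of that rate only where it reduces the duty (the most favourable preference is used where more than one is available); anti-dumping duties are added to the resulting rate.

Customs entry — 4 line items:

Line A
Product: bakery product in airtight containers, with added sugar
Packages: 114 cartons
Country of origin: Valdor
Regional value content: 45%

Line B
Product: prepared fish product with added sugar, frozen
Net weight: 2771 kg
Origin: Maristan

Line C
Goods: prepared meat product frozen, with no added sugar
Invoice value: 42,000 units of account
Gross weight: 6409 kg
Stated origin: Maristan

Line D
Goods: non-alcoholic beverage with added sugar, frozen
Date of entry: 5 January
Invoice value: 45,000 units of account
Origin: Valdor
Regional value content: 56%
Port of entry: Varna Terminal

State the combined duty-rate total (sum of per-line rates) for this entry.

95%

Line A: bakery product → 4-1; in airtight containers → 4-1-2; with added sugar → 4-1-2-1. Scheduled 14%. Valdor agreement on 4-1: RVC < 55%. → 14%.
Line B: prepared fish product → 4-2; frozen → 4-2-2; with added sugar → 4-2-2-2. Scheduled 24%. anti-dumping (Maristan, 4-2): +17%; total 24% + 17% = 41%. → 41%.
Line C: prepared meat product → 4-3; frozen → 4-3-3; with no added sugar → 4-3-3-2. Scheduled 20%. No special measure applies. → 20%.
Line D: non-alcoholic beverage → 4-4; frozen → 4-4-1; with added sugar → 4-4-1-2. Scheduled 20%. Valdor agreement on 4-1: 4-4-1-2 not covered. → 20%.
Sum: 14% + 41% + 20% + 20% = 95%.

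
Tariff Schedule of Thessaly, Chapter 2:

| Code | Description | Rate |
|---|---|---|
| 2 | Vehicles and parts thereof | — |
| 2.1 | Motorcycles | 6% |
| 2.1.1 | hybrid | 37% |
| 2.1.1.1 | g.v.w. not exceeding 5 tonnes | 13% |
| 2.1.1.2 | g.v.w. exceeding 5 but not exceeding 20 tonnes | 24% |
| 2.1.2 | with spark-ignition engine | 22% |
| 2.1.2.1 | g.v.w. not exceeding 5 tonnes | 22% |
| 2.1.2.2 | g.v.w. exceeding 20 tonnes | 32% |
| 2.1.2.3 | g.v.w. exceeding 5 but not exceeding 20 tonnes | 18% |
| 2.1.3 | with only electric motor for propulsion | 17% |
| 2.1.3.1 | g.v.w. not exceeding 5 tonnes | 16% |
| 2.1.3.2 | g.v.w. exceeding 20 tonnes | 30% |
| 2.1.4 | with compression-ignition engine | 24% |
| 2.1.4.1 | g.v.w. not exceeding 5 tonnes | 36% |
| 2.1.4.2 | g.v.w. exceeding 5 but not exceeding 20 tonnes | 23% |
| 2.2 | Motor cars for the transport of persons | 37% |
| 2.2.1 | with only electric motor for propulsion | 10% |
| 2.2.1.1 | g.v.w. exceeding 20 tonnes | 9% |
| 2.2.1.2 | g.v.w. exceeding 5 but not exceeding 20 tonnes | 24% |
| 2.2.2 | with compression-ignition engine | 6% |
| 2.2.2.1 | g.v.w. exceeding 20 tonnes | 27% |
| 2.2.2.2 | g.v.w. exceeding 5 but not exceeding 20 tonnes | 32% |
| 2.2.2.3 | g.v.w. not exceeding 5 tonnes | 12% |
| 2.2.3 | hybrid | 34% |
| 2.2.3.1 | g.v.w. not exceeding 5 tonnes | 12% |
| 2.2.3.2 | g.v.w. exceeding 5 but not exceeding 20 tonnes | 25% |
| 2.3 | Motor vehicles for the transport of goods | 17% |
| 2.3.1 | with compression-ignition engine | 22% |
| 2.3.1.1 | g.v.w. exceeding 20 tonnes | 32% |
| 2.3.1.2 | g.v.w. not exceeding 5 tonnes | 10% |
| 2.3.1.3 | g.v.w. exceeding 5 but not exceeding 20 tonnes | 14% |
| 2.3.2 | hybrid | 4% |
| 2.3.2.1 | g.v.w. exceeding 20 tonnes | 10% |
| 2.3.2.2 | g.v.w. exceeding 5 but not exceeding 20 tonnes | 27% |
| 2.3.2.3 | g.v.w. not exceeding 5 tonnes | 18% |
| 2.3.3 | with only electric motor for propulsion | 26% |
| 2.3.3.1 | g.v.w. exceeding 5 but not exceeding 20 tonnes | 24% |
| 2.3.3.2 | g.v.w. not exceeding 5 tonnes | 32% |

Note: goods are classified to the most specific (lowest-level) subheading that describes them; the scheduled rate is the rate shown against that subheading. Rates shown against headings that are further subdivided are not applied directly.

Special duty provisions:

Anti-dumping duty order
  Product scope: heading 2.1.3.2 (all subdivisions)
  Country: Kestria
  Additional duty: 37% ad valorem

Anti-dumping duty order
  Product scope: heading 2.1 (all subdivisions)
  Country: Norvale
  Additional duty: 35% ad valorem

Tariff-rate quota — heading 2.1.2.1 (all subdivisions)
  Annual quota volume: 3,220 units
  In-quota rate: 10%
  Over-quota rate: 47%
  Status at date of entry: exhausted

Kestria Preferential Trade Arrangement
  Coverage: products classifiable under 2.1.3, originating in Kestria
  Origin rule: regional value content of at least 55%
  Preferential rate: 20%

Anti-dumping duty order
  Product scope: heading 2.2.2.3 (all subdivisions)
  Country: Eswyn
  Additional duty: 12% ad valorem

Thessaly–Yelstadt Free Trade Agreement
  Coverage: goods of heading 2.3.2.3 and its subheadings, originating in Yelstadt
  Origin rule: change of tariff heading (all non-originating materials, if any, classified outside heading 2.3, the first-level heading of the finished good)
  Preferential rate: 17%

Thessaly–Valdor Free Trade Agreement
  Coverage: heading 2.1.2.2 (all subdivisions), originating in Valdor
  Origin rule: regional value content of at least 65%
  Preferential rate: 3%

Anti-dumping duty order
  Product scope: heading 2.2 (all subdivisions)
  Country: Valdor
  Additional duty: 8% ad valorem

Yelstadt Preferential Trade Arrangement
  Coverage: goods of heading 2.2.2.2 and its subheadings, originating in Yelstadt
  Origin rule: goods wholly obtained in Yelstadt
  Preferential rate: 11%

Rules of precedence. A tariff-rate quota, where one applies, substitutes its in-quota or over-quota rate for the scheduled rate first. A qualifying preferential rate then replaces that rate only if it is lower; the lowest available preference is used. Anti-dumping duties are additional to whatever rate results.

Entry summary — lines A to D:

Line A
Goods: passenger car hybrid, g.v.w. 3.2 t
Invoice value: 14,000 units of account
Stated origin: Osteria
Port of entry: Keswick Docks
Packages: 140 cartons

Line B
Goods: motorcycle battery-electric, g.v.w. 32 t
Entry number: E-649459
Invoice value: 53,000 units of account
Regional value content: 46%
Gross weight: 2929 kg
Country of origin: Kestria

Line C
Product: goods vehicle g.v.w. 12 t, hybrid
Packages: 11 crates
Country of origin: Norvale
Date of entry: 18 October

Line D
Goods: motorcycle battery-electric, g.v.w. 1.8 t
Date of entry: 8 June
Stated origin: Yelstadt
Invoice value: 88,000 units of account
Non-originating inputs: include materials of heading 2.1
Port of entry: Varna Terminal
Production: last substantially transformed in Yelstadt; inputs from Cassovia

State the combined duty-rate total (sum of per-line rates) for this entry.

122%

Line A: passenger car → 2.2; hybrid → 2.2.3; g.v.w. 3.2 t → 2.2.3.1. Scheduled 12%. No special measure applies. → 12%.
Line B: motorcycle → 2.1; battery-electric → 2.1.3; g.v.w. 32 t → 2.1.3.2. Scheduled 30%. Kestria agreement on 2.1.3: RVC < 55%; anti-dumping (Kestria, 2.1.3.2): +37%; total 30% + 37% = 67%. → 67%.
Line C: goods vehicle → 2.3; hybrid → 2.3.2; g.v.w. 12 t → 2.3.2.2. Scheduled 27%. No special measure applies. → 27%.
Line D: motorcycle → 2.1; battery-electric → 2.1.3; g.v.w. 1.8 t → 2.1.3.1. Scheduled 16%. Yelstadt agreement on 2.3.2.3: 2.1.3.1 not covered; Yelstadt agreement on 2.2.2.2: 2.1.3.1 not covered. → 16%.
Sum: 12% + 67% + 27% + 16% = 122%.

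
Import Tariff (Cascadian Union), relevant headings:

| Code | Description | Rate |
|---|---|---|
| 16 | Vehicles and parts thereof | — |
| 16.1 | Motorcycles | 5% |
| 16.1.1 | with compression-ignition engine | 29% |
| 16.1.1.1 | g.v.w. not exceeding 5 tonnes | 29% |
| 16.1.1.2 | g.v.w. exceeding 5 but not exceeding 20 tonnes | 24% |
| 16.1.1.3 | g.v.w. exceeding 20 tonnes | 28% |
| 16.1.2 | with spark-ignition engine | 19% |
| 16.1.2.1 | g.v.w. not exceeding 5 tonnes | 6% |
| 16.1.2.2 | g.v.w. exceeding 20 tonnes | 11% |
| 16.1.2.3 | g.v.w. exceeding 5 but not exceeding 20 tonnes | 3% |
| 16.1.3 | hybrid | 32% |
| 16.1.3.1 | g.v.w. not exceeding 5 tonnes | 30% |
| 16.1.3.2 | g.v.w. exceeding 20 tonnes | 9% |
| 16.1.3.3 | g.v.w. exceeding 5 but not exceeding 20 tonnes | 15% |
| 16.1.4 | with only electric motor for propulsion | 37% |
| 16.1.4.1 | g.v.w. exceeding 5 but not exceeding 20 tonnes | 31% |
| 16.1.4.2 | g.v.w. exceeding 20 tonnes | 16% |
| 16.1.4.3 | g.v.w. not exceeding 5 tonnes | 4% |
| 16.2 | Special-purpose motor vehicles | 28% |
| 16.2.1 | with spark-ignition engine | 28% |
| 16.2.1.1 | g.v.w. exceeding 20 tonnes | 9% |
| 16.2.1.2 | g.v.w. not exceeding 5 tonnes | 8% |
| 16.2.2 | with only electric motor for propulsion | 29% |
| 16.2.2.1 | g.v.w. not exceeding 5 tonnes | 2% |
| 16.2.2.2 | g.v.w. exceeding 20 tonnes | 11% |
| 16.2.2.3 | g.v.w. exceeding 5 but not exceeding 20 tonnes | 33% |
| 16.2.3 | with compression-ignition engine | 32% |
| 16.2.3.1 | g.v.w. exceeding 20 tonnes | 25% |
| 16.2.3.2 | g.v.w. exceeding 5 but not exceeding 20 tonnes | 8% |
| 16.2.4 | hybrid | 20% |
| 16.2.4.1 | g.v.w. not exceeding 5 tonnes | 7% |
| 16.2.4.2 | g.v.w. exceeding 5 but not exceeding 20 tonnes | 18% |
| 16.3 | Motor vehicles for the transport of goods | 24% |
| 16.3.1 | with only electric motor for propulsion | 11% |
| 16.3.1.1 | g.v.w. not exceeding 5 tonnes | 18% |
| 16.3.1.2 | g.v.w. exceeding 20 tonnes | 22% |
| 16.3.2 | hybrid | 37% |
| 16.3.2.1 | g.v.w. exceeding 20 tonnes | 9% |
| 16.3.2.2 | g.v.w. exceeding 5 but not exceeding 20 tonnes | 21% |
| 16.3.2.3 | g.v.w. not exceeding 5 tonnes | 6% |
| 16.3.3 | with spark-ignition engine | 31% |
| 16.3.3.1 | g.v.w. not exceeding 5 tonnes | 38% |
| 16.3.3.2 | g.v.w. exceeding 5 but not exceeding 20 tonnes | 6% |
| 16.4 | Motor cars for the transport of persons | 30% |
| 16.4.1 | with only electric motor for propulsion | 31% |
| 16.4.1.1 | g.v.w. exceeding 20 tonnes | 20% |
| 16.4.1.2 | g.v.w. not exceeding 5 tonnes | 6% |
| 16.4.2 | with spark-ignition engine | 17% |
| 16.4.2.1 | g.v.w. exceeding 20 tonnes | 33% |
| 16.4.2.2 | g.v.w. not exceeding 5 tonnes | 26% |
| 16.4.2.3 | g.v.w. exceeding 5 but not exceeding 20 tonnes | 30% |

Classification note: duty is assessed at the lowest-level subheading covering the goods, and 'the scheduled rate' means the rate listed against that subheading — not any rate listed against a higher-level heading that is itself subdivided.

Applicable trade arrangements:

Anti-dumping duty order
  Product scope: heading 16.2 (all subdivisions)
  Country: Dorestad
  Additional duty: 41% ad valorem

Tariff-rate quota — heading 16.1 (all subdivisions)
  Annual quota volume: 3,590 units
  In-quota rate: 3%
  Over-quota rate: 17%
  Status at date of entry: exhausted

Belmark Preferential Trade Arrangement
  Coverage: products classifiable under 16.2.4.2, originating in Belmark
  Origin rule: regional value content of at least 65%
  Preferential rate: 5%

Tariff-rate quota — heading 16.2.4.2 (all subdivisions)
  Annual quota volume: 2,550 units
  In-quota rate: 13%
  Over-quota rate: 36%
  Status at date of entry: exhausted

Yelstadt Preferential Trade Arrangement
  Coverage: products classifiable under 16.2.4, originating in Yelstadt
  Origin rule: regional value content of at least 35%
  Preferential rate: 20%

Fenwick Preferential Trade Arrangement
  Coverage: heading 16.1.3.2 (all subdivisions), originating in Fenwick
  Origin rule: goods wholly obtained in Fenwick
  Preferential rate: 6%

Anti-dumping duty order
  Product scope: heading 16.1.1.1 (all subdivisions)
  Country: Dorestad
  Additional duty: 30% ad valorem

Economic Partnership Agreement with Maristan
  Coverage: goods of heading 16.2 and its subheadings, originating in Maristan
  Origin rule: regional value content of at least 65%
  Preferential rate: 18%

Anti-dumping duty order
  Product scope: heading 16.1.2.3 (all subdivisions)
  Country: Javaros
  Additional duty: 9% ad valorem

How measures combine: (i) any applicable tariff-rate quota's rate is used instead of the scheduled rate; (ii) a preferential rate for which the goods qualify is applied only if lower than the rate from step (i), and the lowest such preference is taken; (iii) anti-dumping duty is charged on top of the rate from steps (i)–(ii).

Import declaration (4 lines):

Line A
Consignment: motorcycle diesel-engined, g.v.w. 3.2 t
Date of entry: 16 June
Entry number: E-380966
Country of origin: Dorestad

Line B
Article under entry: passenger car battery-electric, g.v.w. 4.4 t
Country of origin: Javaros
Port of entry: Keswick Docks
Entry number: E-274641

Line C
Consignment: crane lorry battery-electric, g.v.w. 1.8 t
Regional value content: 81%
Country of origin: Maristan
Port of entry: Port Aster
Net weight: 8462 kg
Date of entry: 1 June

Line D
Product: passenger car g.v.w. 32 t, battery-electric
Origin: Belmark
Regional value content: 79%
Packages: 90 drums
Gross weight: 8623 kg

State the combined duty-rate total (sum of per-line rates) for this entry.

Line A: motorcycle → 16.1; diesel-engined → 16.1.1; g.v.w. 3.2 t → 16.1.1.1. Scheduled 29%. quota on 16.1 exhausted → over-quota 17%; anti-dumping (Dorestad, 16.1.1.1): +30%; total 17% + 30% = 47%. → 47%.
Line B: passenger car → 16.4; battery-electric → 16.4.1; g.v.w. 4.4 t → 16.4.1.2. Scheduled 6%. No special measure applies. → 6%.
Line C: crane lorry → 16.2; battery-electric → 16.2.2; g.v.w. 1.8 t → 16.2.2.1. Scheduled 2%. Maristan agreement on 16.2: RVC ≥ 65% → 18% available; preference 18% not lower than 2% → no reduction. → 2%.
Line D: passenger car → 16.4; battery-electric → 16.4.1; g.v.w. 32 t → 16.4.1.1. Scheduled 20%. Belmark agreement on 16.2.4.2: 16.4.1.1 not covered. → 20%.
Sum: 47% + 6% + 2% + 20% = 75%.

75%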